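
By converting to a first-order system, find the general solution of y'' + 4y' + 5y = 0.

Let x_1 = y, x_2 = y'. Then x_1' = x_2 and x_2' = -5x_1 - 4x_2.
A = [[0,1],[-5,-4]]; det(A-λI) = λ^2 + 4λ + 5.
Eigenvalues λ = -2 ± i.

y(t) = K_1e^(-2t)cos(t) + K_2e^(-2t)sin(t)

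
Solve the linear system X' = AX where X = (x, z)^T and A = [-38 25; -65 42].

x(t) = 2K_1e^(2t)sin(5t) + K_1e^(2t)cos(5t) + K_2e^(2t)sin(5t) - 2K_2e^(2t)cos(5t), z(t) = 3K_1e^(2t)sin(5t) + 2K_1e^(2t)cos(5t) + 2K_2e^(2t)sin(5t) - 3K_2e^(2t)cos(5t)

Coefficient matrix A = [[-38, 25], [-65, 42]].
Characteristic polynomial det(A - λI) = λ^2 - 4λ + 29 = 0.
Eigenvalues λ = 2 ± 5i (complex conjugate pair).
For λ=2+5i: an eigenvector is (1,2) - i(2,3) = (1 - 2i, 2 - 3i).
A real fundamental pair from Re and Im of e^((2+5i)t)v: X_1 = e^(2t)(cos(5t)·(1,2) + sin(5t)·(2,3)), X_2 = e^(2t)(sin(5t)·(1,2) - cos(5t)·(2,3)).
General solution: K_1X_1 + K_2X_2.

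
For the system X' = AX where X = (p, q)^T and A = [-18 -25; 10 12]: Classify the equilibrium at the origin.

stable spiral

A = [[-18,-25],[10,12]]; det(A-λI) = λ^2 + 6λ + 34.
λ = -3 ± 5i: negative real part.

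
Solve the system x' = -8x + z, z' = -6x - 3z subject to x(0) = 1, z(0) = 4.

x(t) = 2e^(-5t) - e^(-6t), z(t) = 6e^(-5t) - 2e^(-6t)

Coefficient matrix A = [[-8, 1], [-6, -3]].
Characteristic polynomial det(A - λI) = λ^2 + 11λ + 30 = 0.
Eigenvalues λ = -6, -5.
For λ=-6: (A-λI) row 1 is [-2, 1], so an eigenvector is (1, 2).
For λ=-5: (A-λI) row 1 is [-3, 1], so an eigenvector is (1, 3).
General solution: C_1e^(-6t)(1,2) + C_2e^(-5t)(1,3).
Applying x(0)=1, z(0)=4 gives C_1=-1, C_2=2.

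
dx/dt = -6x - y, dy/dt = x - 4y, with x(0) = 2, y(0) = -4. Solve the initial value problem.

x(t) = 2te^(-5t) + 2e^(-5t), y(t) = -2te^(-5t) - 4e^(-5t)

Coefficient matrix A = [[-6, -1], [1, -4]].
Characteristic polynomial det(A - λI) = λ^2 + 10λ + 25 = 0.
Single eigenvalue λ = -5 with algebraic multiplicity 2.
Eigenvector v = (1,-1); generalized eigenvector w with (A-λI)w=v is (1,-2).
General solution: e^(-5t)[K_1·v + K_2·(t·v + w)].
Applying x(0)=2, y(0)=-4 gives K_1=0, K_2=2.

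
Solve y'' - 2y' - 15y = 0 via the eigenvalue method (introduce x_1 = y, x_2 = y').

y(t) = K_1e^(-3t) + K_2e^(5t)

Let x_1 = y, x_2 = y'. Then x_1' = x_2 and x_2' = 15x_1 + 2x_2.
A = [[0,1],[15,2]]; det(A-λI) = λ^2 - 2λ - 15.
Eigenvalues λ = -3, 5 with eigenvectors (1,-3), (1,5).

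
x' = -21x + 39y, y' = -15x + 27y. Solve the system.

Coefficient matrix A = [[-21, 39], [-15, 27]].
Characteristic polynomial det(A - λI) = λ^2 - 6λ + 18 = 0.
Eigenvalues λ = 3 ± 3i (complex conjugate pair).
For λ=3+3i: an eigenvector is (-2,-1) - i(3,2) = (-2 - 3i, -1 - 2i).
A real fundamental pair from Re and Im of e^((3+3i)t)v: X_1 = e^(3t)(cos(3t)·(-2,-1) + sin(3t)·(3,2)), X_2 = e^(3t)(sin(3t)·(-2,-1) - cos(3t)·(3,2)).
General solution: C_1X_1 + C_2X_2.

x(t) = 3C_1e^(3t)sin(3t) - 2C_1e^(3t)cos(3t) - 2C_2e^(3t)sin(3t) - 3C_2e^(3t)cos(3t), y(t) = 2C_1e^(3t)sin(3t) - C_1e^(3t)cos(3t) - C_2e^(3t)sin(3t) - 2C_2e^(3t)cos(3t)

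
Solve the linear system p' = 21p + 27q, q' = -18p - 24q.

Coefficient matrix A = [[21, 27], [-18, -24]].
Characteristic polynomial det(A - λI) = λ^2 + 3λ - 18 = 0.
Eigenvalues λ = -6, 3.
For λ=-6: (A-λI) row 1 is [27, 27], so an eigenvector is (-1, 1).
For λ=3: (A-λI) row 1 is [18, 27], so an eigenvector is (3, -2).
General solution: C_1e^(-6t)(-1,1) + C_2e^(3t)(3,-2).

p(t) = -C_1e^(-6t) + 3C_2e^(3t), q(t) = C_1e^(-6t) - 2C_2e^(3t)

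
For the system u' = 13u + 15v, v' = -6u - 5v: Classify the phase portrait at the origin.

A = [[13,15],[-6,-5]]; det(A-λI) = λ^2 - 8λ + 25.
λ = 4 ± 3i: positive real part.

unstable spiral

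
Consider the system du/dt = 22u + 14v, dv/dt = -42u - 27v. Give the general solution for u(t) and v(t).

u(t) = C_1e^(-6t) + 2C_2e^(t), v(t) = -2C_1e^(-6t) - 3C_2e^(t)

Coefficient matrix A = [[22, 14], [-42, -27]].
Characteristic polynomial det(A - λI) = λ^2 + 5λ - 6 = 0.
Eigenvalues λ = -6, 1.
For λ=-6: (A-λI) row 1 is [28, 14], so an eigenvector is (1, -2).
For λ=1: (A-λI) row 1 is [21, 14], so an eigenvector is (2, -3).
General solution: C_1e^(-6t)(1,-2) + C_2e^(t)(2,-3).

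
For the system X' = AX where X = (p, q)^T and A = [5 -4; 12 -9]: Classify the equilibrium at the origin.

A = [[5,-4],[12,-9]]; det(A-λI) = λ^2 + 4λ + 3.
λ = -1, -3: both negative.

stable node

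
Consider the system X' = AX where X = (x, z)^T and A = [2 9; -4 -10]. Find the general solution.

x(t) = -3c_1e^(-4t) - 3c_2te^(-4t) + c_2e^(-4t), z(t) = 2c_1e^(-4t) + 2c_2te^(-4t) - c_2e^(-4t)

Coefficient matrix A = [[2, 9], [-4, -10]].
Characteristic polynomial det(A - λI) = λ^2 + 8λ + 16 = 0.
Single eigenvalue λ = -4 with algebraic multiplicity 2.
Eigenvector v = (-3,2); generalized eigenvector w with (A-λI)w=v is (1,-1).
General solution: e^(-4t)[c_1·v + c_2·(t·v + w)].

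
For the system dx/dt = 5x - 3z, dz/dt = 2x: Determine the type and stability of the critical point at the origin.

unstable node

A = [[5,-3],[2,0]]; det(A-λI) = λ^2 - 5λ + 6.
λ = 2, 3: both positive.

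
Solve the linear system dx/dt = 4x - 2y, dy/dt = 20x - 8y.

Coefficient matrix A = [[4, -2], [20, -8]].
Characteristic polynomial det(A - λI) = λ^2 + 4λ + 8 = 0.
Eigenvalues λ = -2 ± 2i (complex conjugate pair).
For λ=-2+2i: an eigenvector is (-1,-3) - i(0,-1) = (-1, -3 + i).
A real fundamental pair from Re and Im of e^((-2+2i)t)v: X_1 = e^(-2t)(cos(2t)·(-1,-3) + sin(2t)·(0,-1)), X_2 = e^(-2t)(sin(2t)·(-1,-3) - cos(2t)·(0,-1)).
General solution: c_1X_1 + c_2X_2.

x(t) = -c_1e^(-2t)cos(2t) - c_2e^(-2t)sin(2t), y(t) = -c_1e^(-2t)sin(2t) - 3c_1e^(-2t)cos(2t) - 3c_2e^(-2t)sin(2t) + c_2e^(-2t)cos(2t)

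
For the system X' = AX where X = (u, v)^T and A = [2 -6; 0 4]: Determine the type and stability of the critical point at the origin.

A = [[2,-6],[0,4]]; det(A-λI) = λ^2 - 6λ + 8.
λ = 2, 4: both positive.

unstable node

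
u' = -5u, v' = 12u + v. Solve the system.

u(t) = K_2e^(-5t), v(t) = K_1e^(t) - 2K_2e^(-5t)

Coefficient matrix A = [[-5, 0], [12, 1]].
Characteristic polynomial det(A - λI) = λ^2 + 4λ - 5 = 0.
Eigenvalues λ = 1, -5.
For λ=1: (A-λI) row 1 is [-6, 0], so an eigenvector is (0, 1).
For λ=-5: (A-λI) row 2 is [12, 6], so an eigenvector is (1, -2).
General solution: K_1e^(t)(0,1) + K_2e^(-5t)(1,-2).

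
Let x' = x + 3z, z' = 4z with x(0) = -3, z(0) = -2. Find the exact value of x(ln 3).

-165

A = [[1,3],[0,4]]; eigenvalues λ = 4, 1.
Eigenvectors: (-1,-1) for λ=4, (1,0) for λ=1.
From the initial condition, c_1 = 2, c_2 = -1.
x(ln 3) = (2)(3^4)(-1) + (-1)(3^1)(1) = -165.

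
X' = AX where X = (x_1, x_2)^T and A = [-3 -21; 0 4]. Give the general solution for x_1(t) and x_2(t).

x_1(t) = 3C_1e^(4t) + C_2e^(-3t), x_2(t) = -C_1e^(4t)

Coefficient matrix A = [[-3, -21], [0, 4]].
Characteristic polynomial det(A - λI) = λ^2 - λ - 12 = 0.
Eigenvalues λ = 4, -3.
For λ=4: (A-λI) row 1 is [-7, -21], so an eigenvector is (3, -1).
For λ=-3: (A-λI) row 1 is [0, -21], so an eigenvector is (1, 0).
General solution: C_1e^(4t)(3,-1) + C_2e^(-3t)(1,0).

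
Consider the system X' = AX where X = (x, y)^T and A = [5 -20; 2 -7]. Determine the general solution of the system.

x(t) = -C_1e^(-t)sin(2t) + 3C_1e^(-t)cos(2t) + 3C_2e^(-t)sin(2t) + C_2e^(-t)cos(2t), y(t) = C_1e^(-t)cos(2t) + C_2e^(-t)sin(2t)

Coefficient matrix A = [[5, -20], [2, -7]].
Characteristic polynomial det(A - λI) = λ^2 + 2λ + 5 = 0.
Eigenvalues λ = -1 ± 2i (complex conjugate pair).
For λ=-1+2i: an eigenvector is (3,1) - i(-1,0) = (3 + i, 1).
A real fundamental pair from Re and Im of e^((-1+2i)t)v: X_1 = e^(-t)(cos(2t)·(3,1) + sin(2t)·(-1,0)), X_2 = e^(-t)(sin(2t)·(3,1) - cos(2t)·(-1,0)).
General solution: C_1X_1 + C_2X_2.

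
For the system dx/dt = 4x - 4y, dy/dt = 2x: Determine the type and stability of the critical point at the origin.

unstable spiral

A = [[4,-4],[2,0]]; det(A-λI) = λ^2 - 4λ + 8.
λ = 2 ± 2i: positive real part.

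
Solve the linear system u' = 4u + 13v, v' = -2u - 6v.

u(t) = -2c_1e^(-t)sin(t) - 3c_1e^(-t)cos(t) - 3c_2e^(-t)sin(t) + 2c_2e^(-t)cos(t), v(t) = c_1e^(-t)sin(t) + c_1e^(-t)cos(t) + c_2e^(-t)sin(t) - c_2e^(-t)cos(t)

Coefficient matrix A = [[4, 13], [-2, -6]].
Characteristic polynomial det(A - λI) = λ^2 + 2λ + 2 = 0.
Eigenvalues λ = -1 ± i (complex conjugate pair).
For λ=-1+i: an eigenvector is (-3,1) - i(-2,1) = (-3 + 2i, 1 - i).
A real fundamental pair from Re and Im of e^((-1+i)t)v: X_1 = e^(-t)(cos(t)·(-3,1) + sin(t)·(-2,1)), X_2 = e^(-t)(sin(t)·(-3,1) - cos(t)·(-2,1)).
General solution: c_1X_1 + c_2X_2.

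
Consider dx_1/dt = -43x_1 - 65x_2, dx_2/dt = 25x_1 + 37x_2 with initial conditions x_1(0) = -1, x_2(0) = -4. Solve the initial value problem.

Coefficient matrix A = [[-43, -65], [25, 37]].
Characteristic polynomial det(A - λI) = λ^2 + 6λ + 34 = 0.
Eigenvalues λ = -3 ± 5i (complex conjugate pair).
For λ=-3+5i: an eigenvector is (3,-2) - i(2,-1) = (3 - 2i, -2 + i).
A real fundamental pair from Re and Im of e^((-3+5i)t)v: X_1 = e^(-3t)(cos(5t)·(3,-2) + sin(5t)·(2,-1)), X_2 = e^(-3t)(sin(5t)·(3,-2) - cos(5t)·(2,-1)).
General solution: K_1X_1 + K_2X_2.
Applying x_1(0)=-1, x_2(0)=-4 gives K_1=9, K_2=14.

x_1(t) = 60e^(-3t)sin(5t) - e^(-3t)cos(5t), x_2(t) = -37e^(-3t)sin(5t) - 4e^(-3t)cos(5t)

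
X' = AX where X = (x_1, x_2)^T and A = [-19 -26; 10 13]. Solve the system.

Coefficient matrix A = [[-19, -26], [10, 13]].
Characteristic polynomial det(A - λI) = λ^2 + 6λ + 13 = 0.
Eigenvalues λ = -3 ± 2i (complex conjugate pair).
For λ=-3+2i: an eigenvector is (2,-1) - i(-3,2) = (2 + 3i, -1 - 2i).
A real fundamental pair from Re and Im of e^((-3+2i)t)v: X_1 = e^(-3t)(cos(2t)·(2,-1) + sin(2t)·(-3,2)), X_2 = e^(-3t)(sin(2t)·(2,-1) - cos(2t)·(-3,2)).
General solution: K_1X_1 + K_2X_2.

x_1(t) = -3K_1e^(-3t)sin(2t) + 2K_1e^(-3t)cos(2t) + 2K_2e^(-3t)sin(2t) + 3K_2e^(-3t)cos(2t), x_2(t) = 2K_1e^(-3t)sin(2t) - K_1e^(-3t)cos(2t) - K_2e^(-3t)sin(2t) - 2K_2e^(-3t)cos(2t)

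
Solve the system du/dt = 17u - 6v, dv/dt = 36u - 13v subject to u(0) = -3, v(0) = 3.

Coefficient matrix A = [[17, -6], [36, -13]].
Characteristic polynomial det(A - λI) = λ^2 - 4λ - 5 = 0.
Eigenvalues λ = -1, 5.
For λ=-1: (A-λI) row 1 is [18, -6], so an eigenvector is (1, 3).
For λ=5: (A-λI) row 1 is [12, -6], so an eigenvector is (-1, -2).
General solution: K_1e^(-t)(1,3) + K_2e^(5t)(-1,-2).
Applying u(0)=-3, v(0)=3 gives K_1=9, K_2=12.

u(t) = -12e^(5t) + 9e^(-t), v(t) = -24e^(5t) + 27e^(-t)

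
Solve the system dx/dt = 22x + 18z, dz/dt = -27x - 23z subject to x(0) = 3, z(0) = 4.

Coefficient matrix A = [[22, 18], [-27, -23]].
Characteristic polynomial det(A - λI) = λ^2 + λ - 20 = 0.
Eigenvalues λ = 4, -5.
For λ=4: (A-λI) row 1 is [18, 18], so an eigenvector is (-1, 1).
For λ=-5: (A-λI) row 1 is [27, 18], so an eigenvector is (2, -3).
General solution: C_1e^(4t)(-1,1) + C_2e^(-5t)(2,-3).
Applying x(0)=3, z(0)=4 gives C_1=-17, C_2=-7.

x(t) = 17e^(4t) - 14e^(-5t), z(t) = -17e^(4t) + 21e^(-5t)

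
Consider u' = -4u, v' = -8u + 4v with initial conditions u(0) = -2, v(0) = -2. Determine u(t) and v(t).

Coefficient matrix A = [[-4, 0], [-8, 4]].
Characteristic polynomial det(A - λI) = λ^2 - 16 = 0.
Eigenvalues λ = 4, -4.
For λ=4: (A-λI) row 1 is [-8, 0], so an eigenvector is (0, -1).
For λ=-4: (A-λI) row 2 is [-8, 8], so an eigenvector is (1, 1).
General solution: c_1e^(4t)(0,-1) + c_2e^(-4t)(1,1).
Applying u(0)=-2, v(0)=-2 gives c_1=0, c_2=-2.

u(t) = -2e^(-4t), v(t) = -2e^(-4t)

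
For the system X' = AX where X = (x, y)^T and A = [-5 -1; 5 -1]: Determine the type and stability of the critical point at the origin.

stable spiral

A = [[-5,-1],[5,-1]]; det(A-λI) = λ^2 + 6λ + 10.
λ = -3 ± i: negative real part.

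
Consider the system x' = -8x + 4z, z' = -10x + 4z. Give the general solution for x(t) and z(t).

Coefficient matrix A = [[-8, 4], [-10, 4]].
Characteristic polynomial det(A - λI) = λ^2 + 4λ + 8 = 0.
Eigenvalues λ = -2 ± 2i (complex conjugate pair).
For λ=-2+2i: an eigenvector is (1,1) - i(-1,-2) = (1 + i, 1 + 2i).
A real fundamental pair from Re and Im of e^((-2+2i)t)v: X_1 = e^(-2t)(cos(2t)·(1,1) + sin(2t)·(-1,-2)), X_2 = e^(-2t)(sin(2t)·(1,1) - cos(2t)·(-1,-2)).
General solution: K_1X_1 + K_2X_2.

x(t) = -K_1e^(-2t)sin(2t) + K_1e^(-2t)cos(2t) + K_2e^(-2t)sin(2t) + K_2e^(-2t)cos(2t), z(t) = -2K_1e^(-2t)sin(2t) + K_1e^(-2t)cos(2t) + K_2e^(-2t)sin(2t) + 2K_2e^(-2t)cos(2t)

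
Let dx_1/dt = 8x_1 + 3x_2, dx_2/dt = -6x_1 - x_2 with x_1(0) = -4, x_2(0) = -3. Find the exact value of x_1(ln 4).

-11152

A = [[8,3],[-6,-1]]; eigenvalues λ = 2, 5.
Eigenvectors: (-1,2) for λ=2, (-1,1) for λ=5.
From the initial condition, c_1 = -7, c_2 = 11.
x_1(ln 4) = (-7)(4^2)(-1) + (11)(4^5)(-1) = -11152.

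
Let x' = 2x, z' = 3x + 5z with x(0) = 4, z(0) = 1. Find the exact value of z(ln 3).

1179

A = [[2,0],[3,5]]; eigenvalues λ = 2, 5.
Eigenvectors: (1,-1) for λ=2, (0,-1) for λ=5.
From the initial condition, c_1 = 4, c_2 = -5.
z(ln 3) = (4)(3^2)(-1) + (-5)(3^5)(-1) = 1179.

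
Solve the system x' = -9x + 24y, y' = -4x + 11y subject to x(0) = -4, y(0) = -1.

x(t) = 2e^(3t) - 6e^(-t), y(t) = e^(3t) - 2e^(-t)

Coefficient matrix A = [[-9, 24], [-4, 11]].
Characteristic polynomial det(A - λI) = λ^2 - 2λ - 3 = 0.
Eigenvalues λ = -1, 3.
For λ=-1: (A-λI) row 1 is [-8, 24], so an eigenvector is (-3, -1).
For λ=3: (A-λI) row 1 is [-12, 24], so an eigenvector is (2, 1).
General solution: C_1e^(-t)(-3,-1) + C_2e^(3t)(2,1).
Applying x(0)=-4, y(0)=-1 gives C_1=2, C_2=1.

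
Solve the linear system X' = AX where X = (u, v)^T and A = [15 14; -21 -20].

Coefficient matrix A = [[15, 14], [-21, -20]].
Characteristic polynomial det(A - λI) = λ^2 + 5λ - 6 = 0.
Eigenvalues λ = 1, -6.
For λ=1: (A-λI) row 1 is [14, 14], so an eigenvector is (1, -1).
For λ=-6: (A-λI) row 1 is [21, 14], so an eigenvector is (-2, 3).
General solution: c_1e^(t)(1,-1) + c_2e^(-6t)(-2,3).

u(t) = c_1e^(t) - 2c_2e^(-6t), v(t) = -c_1e^(t) + 3c_2e^(-6t)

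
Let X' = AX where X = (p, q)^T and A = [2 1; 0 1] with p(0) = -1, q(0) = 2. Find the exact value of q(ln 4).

8

A = [[2,1],[0,1]]; eigenvalues λ = 2, 1.
Eigenvectors: (1,0) for λ=2, (-1,1) for λ=1.
From the initial condition, c_1 = 1, c_2 = 2.
q(ln 4) = (1)(4^2)(0) + (2)(4^1)(1) = 8.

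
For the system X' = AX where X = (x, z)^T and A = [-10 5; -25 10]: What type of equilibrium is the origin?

center

A = [[-10,5],[-25,10]]; det(A-λI) = λ^2 + 25.
λ = 0 ± 5i: zero real part.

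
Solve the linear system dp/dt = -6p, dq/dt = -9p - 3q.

p(t) = -C_1e^(-6t), q(t) = -3C_1e^(-6t) - C_2e^(-3t)

Coefficient matrix A = [[-6, 0], [-9, -3]].
Characteristic polynomial det(A - λI) = λ^2 + 9λ + 18 = 0.
Eigenvalues λ = -6, -3.
For λ=-6: (A-λI) row 2 is [-9, 3], so an eigenvector is (-1, -3).
For λ=-3: (A-λI) row 1 is [-3, 0], so an eigenvector is (0, -1).
General solution: C_1e^(-6t)(-1,-3) + C_2e^(-3t)(0,-1).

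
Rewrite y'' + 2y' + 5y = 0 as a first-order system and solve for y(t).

y(t) = C_1e^(-t)cos(2t) + C_2e^(-t)sin(2t)

Let x_1 = y, x_2 = y'. Then x_1' = x_2 and x_2' = -5x_1 - 2x_2.
A = [[0,1],[-5,-2]]; det(A-λI) = λ^2 + 2λ + 5.
Eigenvalues λ = -1 ± 2i.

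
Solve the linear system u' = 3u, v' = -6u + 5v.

Coefficient matrix A = [[3, 0], [-6, 5]].
Characteristic polynomial det(A - λI) = λ^2 - 8λ + 15 = 0.
Eigenvalues λ = 5, 3.
For λ=5: (A-λI) row 1 is [-2, 0], so an eigenvector is (0, 1).
For λ=3: (A-λI) row 2 is [-6, 2], so an eigenvector is (1, 3).
General solution: K_1e^(5t)(0,1) + K_2e^(3t)(1,3).

u(t) = K_2e^(3t), v(t) = K_1e^(5t) + 3K_2e^(3t)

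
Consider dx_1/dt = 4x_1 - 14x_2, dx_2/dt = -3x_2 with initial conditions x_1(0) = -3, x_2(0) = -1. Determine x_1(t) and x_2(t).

x_1(t) = -e^(4t) - 2e^(-3t), x_2(t) = -e^(-3t)

Coefficient matrix A = [[4, -14], [0, -3]].
Characteristic polynomial det(A - λI) = λ^2 - λ - 12 = 0.
Eigenvalues λ = 4, -3.
For λ=4: (A-λI) row 1 is [0, -14], so an eigenvector is (1, 0).
For λ=-3: (A-λI) row 1 is [7, -14], so an eigenvector is (-2, -1).
General solution: K_1e^(4t)(1,0) + K_2e^(-3t)(-2,-1).
Applying x_1(0)=-3, x_2(0)=-1 gives K_1=-1, K_2=1.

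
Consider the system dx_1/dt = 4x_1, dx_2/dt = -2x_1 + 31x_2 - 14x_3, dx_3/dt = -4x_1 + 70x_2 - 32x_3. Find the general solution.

Coefficient matrix A = [[4, 0, 0], [-2, 31, -14], [-4, 70, -32]].
det(A - λI) = 0 gives eigenvalues λ = 4, 3, -4.
For λ=4: eigenvector (1,-2,-4).
For λ=3: eigenvector (0,1,2).
For λ=-4: eigenvector (0,2,5).
General solution: c_1e^(4t)(1,-2,-4) + c_2e^(3t)(0,1,2) + c_3e^(-4t)(0,2,5).

x_1(t) = c_1e^(4t), x_2(t) = -2c_1e^(4t) + c_2e^(3t) + 2c_3e^(-4t), x_3(t) = -4c_1e^(4t) + 2c_2e^(3t) + 5c_3e^(-4t)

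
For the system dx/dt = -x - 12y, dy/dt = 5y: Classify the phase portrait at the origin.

A = [[-1,-12],[0,5]]; det(A-λI) = λ^2 - 4λ - 5.
λ = 5, -1: opposite signs.

saddle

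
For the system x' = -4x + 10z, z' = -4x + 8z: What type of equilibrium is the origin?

unstable spiral

A = [[-4,10],[-4,8]]; det(A-λI) = λ^2 - 4λ + 8.
λ = 2 ± 2i: positive real part.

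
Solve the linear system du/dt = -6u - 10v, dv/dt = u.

u(t) = -c_1e^(-3t)sin(t) - 3c_1e^(-3t)cos(t) - 3c_2e^(-3t)sin(t) + c_2e^(-3t)cos(t), v(t) = c_1e^(-3t)cos(t) + c_2e^(-3t)sin(t)

Coefficient matrix A = [[-6, -10], [1, 0]].
Characteristic polynomial det(A - λI) = λ^2 + 6λ + 10 = 0.
Eigenvalues λ = -3 ± i (complex conjugate pair).
For λ=-3+i: an eigenvector is (-3,1) - i(-1,0) = (-3 + i, 1).
A real fundamental pair from Re and Im of e^((-3+i)t)v: X_1 = e^(-3t)(cos(t)·(-3,1) + sin(t)·(-1,0)), X_2 = e^(-3t)(sin(t)·(-3,1) - cos(t)·(-1,0)).
General solution: c_1X_1 + c_2X_2.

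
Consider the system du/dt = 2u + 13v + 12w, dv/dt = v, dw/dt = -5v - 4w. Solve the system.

u(t) = -C_1e^(t) + C_2e^(2t) - 2C_3e^(-4t), v(t) = C_1e^(t), w(t) = -C_1e^(t) + C_3e^(-4t)

Coefficient matrix A = [[2, 13, 12], [0, 1, 0], [0, -5, -4]].
det(A - λI) = 0 gives eigenvalues λ = 1, 2, -4.
For λ=1: eigenvector (-1,1,-1).
For λ=2: eigenvector (1,0,0).
For λ=-4: eigenvector (-2,0,1).
General solution: C_1e^(t)(-1,1,-1) + C_2e^(2t)(1,0,0) + C_3e^(-4t)(-2,0,1).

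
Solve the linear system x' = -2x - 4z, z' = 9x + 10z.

Coefficient matrix A = [[-2, -4], [9, 10]].
Characteristic polynomial det(A - λI) = λ^2 - 8λ + 16 = 0.
Single eigenvalue λ = 4 with algebraic multiplicity 2.
Eigenvector v = (2,-3); generalized eigenvector w with (A-λI)w=v is (1,-2).
General solution: e^(4t)[c_1·v + c_2·(t·v + w)].

x(t) = 2c_1e^(4t) + 2c_2te^(4t) + c_2e^(4t), z(t) = -3c_1e^(4t) - 3c_2te^(4t) - 2c_2e^(4t)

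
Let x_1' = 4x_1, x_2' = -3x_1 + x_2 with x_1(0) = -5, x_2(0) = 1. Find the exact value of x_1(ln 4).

-1280

A = [[4,0],[-3,1]]; eigenvalues λ = 4, 1.
Eigenvectors: (-1,1) for λ=4, (0,-1) for λ=1.
From the initial condition, c_1 = 5, c_2 = 4.
x_1(ln 4) = (5)(4^4)(-1) + (4)(4^1)(0) = -1280.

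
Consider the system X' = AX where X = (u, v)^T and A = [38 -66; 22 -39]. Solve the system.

u(t) = -2c_1e^(5t) + 3c_2e^(-6t), v(t) = -c_1e^(5t) + 2c_2e^(-6t)

Coefficient matrix A = [[38, -66], [22, -39]].
Characteristic polynomial det(A - λI) = λ^2 + λ - 30 = 0.
Eigenvalues λ = 5, -6.
For λ=5: (A-λI) row 1 is [33, -66], so an eigenvector is (-2, -1).
For λ=-6: (A-λI) row 1 is [44, -66], so an eigenvector is (3, 2).
General solution: c_1e^(5t)(-2,-1) + c_2e^(-6t)(3,2).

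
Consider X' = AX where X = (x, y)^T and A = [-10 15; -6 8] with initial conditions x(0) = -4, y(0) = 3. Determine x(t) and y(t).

Coefficient matrix A = [[-10, 15], [-6, 8]].
Characteristic polynomial det(A - λI) = λ^2 + 2λ + 10 = 0.
Eigenvalues λ = -1 ± 3i (complex conjugate pair).
For λ=-1+3i: an eigenvector is (2,1) - i(-1,-1) = (2 + i, 1 + i).
A real fundamental pair from Re and Im of e^((-1+3i)t)v: X_1 = e^(-t)(cos(3t)·(2,1) + sin(3t)·(-1,-1)), X_2 = e^(-t)(sin(3t)·(2,1) - cos(3t)·(-1,-1)).
General solution: K_1X_1 + K_2X_2.
Applying x(0)=-4, y(0)=3 gives K_1=-7, K_2=10.

x(t) = 27e^(-t)sin(3t) - 4e^(-t)cos(3t), y(t) = 17e^(-t)sin(3t) + 3e^(-t)cos(3t)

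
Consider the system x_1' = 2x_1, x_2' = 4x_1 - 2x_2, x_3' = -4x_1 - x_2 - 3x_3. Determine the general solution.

Coefficient matrix A = [[2, 0, 0], [4, -2, 0], [-4, -1, -3]].
det(A - λI) = 0 gives eigenvalues λ = -3, -2, 2.
For λ=-3: eigenvector (0,0,1).
For λ=-2: eigenvector (0,1,-1).
For λ=2: eigenvector (1,1,-1).
General solution: K_1e^(-3t)(0,0,1) + K_2e^(-2t)(0,1,-1) + K_3e^(2t)(1,1,-1).

x_1(t) = K_3e^(2t), x_2(t) = K_2e^(-2t) + K_3e^(2t), x_3(t) = K_1e^(-3t) - K_2e^(-2t) - K_3e^(2t)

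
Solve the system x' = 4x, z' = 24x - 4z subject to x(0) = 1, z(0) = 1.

Coefficient matrix A = [[4, 0], [24, -4]].
Characteristic polynomial det(A - λI) = λ^2 - 16 = 0.
Eigenvalues λ = 4, -4.
For λ=4: (A-λI) row 2 is [24, -8], so an eigenvector is (1, 3).
For λ=-4: (A-λI) row 1 is [8, 0], so an eigenvector is (0, -1).
General solution: c_1e^(4t)(1,3) + c_2e^(-4t)(0,-1).
Applying x(0)=1, z(0)=1 gives c_1=1, c_2=2.

x(t) = e^(4t), z(t) = 3e^(4t) - 2e^(-4t)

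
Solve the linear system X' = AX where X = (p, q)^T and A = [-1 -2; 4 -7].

Coefficient matrix A = [[-1, -2], [4, -7]].
Characteristic polynomial det(A - λI) = λ^2 + 8λ + 15 = 0.
Eigenvalues λ = -5, -3.
For λ=-5: (A-λI) row 1 is [4, -2], so an eigenvector is (-1, -2).
For λ=-3: (A-λI) row 1 is [2, -2], so an eigenvector is (1, 1).
General solution: C_1e^(-5t)(-1,-2) + C_2e^(-3t)(1,1).

p(t) = -C_1e^(-5t) + C_2e^(-3t), q(t) = -2C_1e^(-5t) + C_2e^(-3t)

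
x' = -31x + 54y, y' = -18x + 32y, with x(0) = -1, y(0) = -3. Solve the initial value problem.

x(t) = -15e^(5t) + 14e^(-4t), y(t) = -10e^(5t) + 7e^(-4t)

Coefficient matrix A = [[-31, 54], [-18, 32]].
Characteristic polynomial det(A - λI) = λ^2 - λ - 20 = 0.
Eigenvalues λ = 5, -4.
For λ=5: (A-λI) row 1 is [-36, 54], so an eigenvector is (3, 2).
For λ=-4: (A-λI) row 1 is [-27, 54], so an eigenvector is (2, 1).
General solution: C_1e^(5t)(3,2) + C_2e^(-4t)(2,1).
Applying x(0)=-1, y(0)=-3 gives C_1=-5, C_2=7.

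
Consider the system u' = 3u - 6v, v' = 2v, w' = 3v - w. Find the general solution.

Coefficient matrix A = [[3, -6, 0], [0, 2, 0], [0, 3, -1]].
det(A - λI) = 0 gives eigenvalues λ = -1, 2, 3.
For λ=-1: eigenvector (0,0,1).
For λ=2: eigenvector (6,1,1).
For λ=3: eigenvector (1,0,0).
General solution: K_1e^(-t)(0,0,1) + K_2e^(2t)(6,1,1) + K_3e^(3t)(1,0,0).

u(t) = 6K_2e^(2t) + K_3e^(3t), v(t) = K_2e^(2t), w(t) = K_1e^(-t) + K_2e^(2t)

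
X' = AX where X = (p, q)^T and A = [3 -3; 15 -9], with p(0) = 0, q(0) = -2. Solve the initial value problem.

p(t) = 2e^(-3t)sin(3t), q(t) = 4e^(-3t)sin(3t) - 2e^(-3t)cos(3t)

Coefficient matrix A = [[3, -3], [15, -9]].
Characteristic polynomial det(A - λI) = λ^2 + 6λ + 18 = 0.
Eigenvalues λ = -3 ± 3i (complex conjugate pair).
For λ=-3+3i: an eigenvector is (-1,-2) - i(0,-1) = (-1, -2 + i).
A real fundamental pair from Re and Im of e^((-3+3i)t)v: X_1 = e^(-3t)(cos(3t)·(-1,-2) + sin(3t)·(0,-1)), X_2 = e^(-3t)(sin(3t)·(-1,-2) - cos(3t)·(0,-1)).
General solution: K_1X_1 + K_2X_2.
Applying p(0)=0, q(0)=-2 gives K_1=0, K_2=-2.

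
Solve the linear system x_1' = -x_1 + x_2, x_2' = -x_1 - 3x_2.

x_1(t) = -C_1e^(-2t) - C_2te^(-2t) - 2C_2e^(-2t), x_2(t) = C_1e^(-2t) + C_2te^(-2t) + C_2e^(-2t)

Coefficient matrix A = [[-1, 1], [-1, -3]].
Characteristic polynomial det(A - λI) = λ^2 + 4λ + 4 = 0.
Single eigenvalue λ = -2 with algebraic multiplicity 2.
Eigenvector v = (-1,1); generalized eigenvector w with (A-λI)w=v is (-2,1).
General solution: e^(-2t)[C_1·v + C_2·(t·v + w)].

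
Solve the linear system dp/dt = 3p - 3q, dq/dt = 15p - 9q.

Coefficient matrix A = [[3, -3], [15, -9]].
Characteristic polynomial det(A - λI) = λ^2 + 6λ + 18 = 0.
Eigenvalues λ = -3 ± 3i (complex conjugate pair).
For λ=-3+3i: an eigenvector is (1,2) - i(0,1) = (1, 2 - i).
A real fundamental pair from Re and Im of e^((-3+3i)t)v: X_1 = e^(-3t)(cos(3t)·(1,2) + sin(3t)·(0,1)), X_2 = e^(-3t)(sin(3t)·(1,2) - cos(3t)·(0,1)).
General solution: C_1X_1 + C_2X_2.

p(t) = C_1e^(-3t)cos(3t) + C_2e^(-3t)sin(3t), q(t) = C_1e^(-3t)sin(3t) + 2C_1e^(-3t)cos(3t) + 2C_2e^(-3t)sin(3t) - C_2e^(-3t)cos(3t)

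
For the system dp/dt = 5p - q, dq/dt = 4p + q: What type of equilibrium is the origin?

A = [[5,-1],[4,1]]; det(A-λI) = λ^2 - 6λ + 9.
repeated λ = 3 with a single eigenvector.

unstable improper node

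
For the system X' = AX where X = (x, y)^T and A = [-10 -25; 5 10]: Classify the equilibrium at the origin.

center

A = [[-10,-25],[5,10]]; det(A-λI) = λ^2 + 25.
λ = 0 ± 5i: zero real part.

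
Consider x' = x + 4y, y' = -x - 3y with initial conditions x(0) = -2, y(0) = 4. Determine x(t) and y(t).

x(t) = 12te^(-t) - 2e^(-t), y(t) = -6te^(-t) + 4e^(-t)

Coefficient matrix A = [[1, 4], [-1, -3]].
Characteristic polynomial det(A - λI) = λ^2 + 2λ + 1 = 0.
Single eigenvalue λ = -1 with algebraic multiplicity 2.
Eigenvector v = (-2,1); generalized eigenvector w with (A-λI)w=v is (-1,0).
General solution: e^(-t)[K_1·v + K_2·(t·v + w)].
Applying x(0)=-2, y(0)=4 gives K_1=4, K_2=-6.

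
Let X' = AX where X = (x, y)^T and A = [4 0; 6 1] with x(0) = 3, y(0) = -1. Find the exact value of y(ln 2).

82

A = [[4,0],[6,1]]; eigenvalues λ = 1, 4.
Eigenvectors: (0,1) for λ=1, (-1,-2) for λ=4.
From the initial condition, c_1 = -7, c_2 = -3.
y(ln 2) = (-7)(2^1)(1) + (-3)(2^4)(-2) = 82.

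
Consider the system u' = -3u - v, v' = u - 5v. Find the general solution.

Coefficient matrix A = [[-3, -1], [1, -5]].
Characteristic polynomial det(A - λI) = λ^2 + 8λ + 16 = 0.
Single eigenvalue λ = -4 with algebraic multiplicity 2.
Eigenvector v = (-1,-1); generalized eigenvector w with (A-λI)w=v is (-3,-2).
General solution: e^(-4t)[c_1·v + c_2·(t·v + w)].

u(t) = -c_1e^(-4t) - c_2te^(-4t) - 3c_2e^(-4t), v(t) = -c_1e^(-4t) - c_2te^(-4t) - 2c_2e^(-4t)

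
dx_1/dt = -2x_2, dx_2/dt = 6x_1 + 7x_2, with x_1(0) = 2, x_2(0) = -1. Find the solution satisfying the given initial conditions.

Coefficient matrix A = [[0, -2], [6, 7]].
Characteristic polynomial det(A - λI) = λ^2 - 7λ + 12 = 0.
Eigenvalues λ = 3, 4.
For λ=3: (A-λI) row 1 is [-3, -2], so an eigenvector is (2, -3).
For λ=4: (A-λI) row 1 is [-4, -2], so an eigenvector is (1, -2).
General solution: K_1e^(3t)(2,-3) + K_2e^(4t)(1,-2).
Applying x_1(0)=2, x_2(0)=-1 gives K_1=3, K_2=-4.

x_1(t) = -4e^(4t) + 6e^(3t), x_2(t) = 8e^(4t) - 9e^(3t)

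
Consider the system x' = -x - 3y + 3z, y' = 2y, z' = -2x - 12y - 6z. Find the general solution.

x(t) = 3K_1e^(-3t) - K_2e^(-4t) - 2K_3e^(2t), y(t) = K_3e^(2t), z(t) = -2K_1e^(-3t) + K_2e^(-4t) - K_3e^(2t)

Coefficient matrix A = [[-1, -3, 3], [0, 2, 0], [-2, -12, -6]].
det(A - λI) = 0 gives eigenvalues λ = -3, -4, 2.
For λ=-3: eigenvector (3,0,-2).
For λ=-4: eigenvector (-1,0,1).
For λ=2: eigenvector (-2,1,-1).
General solution: K_1e^(-3t)(3,0,-2) + K_2e^(-4t)(-1,0,1) + K_3e^(2t)(-2,1,-1).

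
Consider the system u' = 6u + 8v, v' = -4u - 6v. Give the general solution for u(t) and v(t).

u(t) = -2c_1e^(2t) + c_2e^(-2t), v(t) = c_1e^(2t) - c_2e^(-2t)

Coefficient matrix A = [[6, 8], [-4, -6]].
Characteristic polynomial det(A - λI) = λ^2 - 4 = 0.
Eigenvalues λ = 2, -2.
For λ=2: (A-λI) row 1 is [4, 8], so an eigenvector is (-2, 1).
For λ=-2: (A-λI) row 1 is [8, 8], so an eigenvector is (1, -1).
General solution: c_1e^(2t)(-2,1) + c_2e^(-2t)(1,-1).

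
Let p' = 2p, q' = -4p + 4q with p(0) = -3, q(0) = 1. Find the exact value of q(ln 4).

A = [[2,0],[-4,4]]; eigenvalues λ = 2, 4.
Eigenvectors: (1,2) for λ=2, (0,1) for λ=4.
From the initial condition, c_1 = -3, c_2 = 7.
q(ln 4) = (-3)(4^2)(2) + (7)(4^4)(1) = 1696.

1696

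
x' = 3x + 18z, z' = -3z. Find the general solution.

x(t) = 3K_1e^(-3t) + K_2e^(3t), z(t) = -K_1e^(-3t)

Coefficient matrix A = [[3, 18], [0, -3]].
Characteristic polynomial det(A - λI) = λ^2 - 9 = 0.
Eigenvalues λ = -3, 3.
For λ=-3: (A-λI) row 1 is [6, 18], so an eigenvector is (3, -1).
For λ=3: (A-λI) row 1 is [0, 18], so an eigenvector is (1, 0).
General solution: K_1e^(-3t)(3,-1) + K_2e^(3t)(1,0).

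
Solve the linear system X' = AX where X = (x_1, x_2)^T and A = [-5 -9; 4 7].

Coefficient matrix A = [[-5, -9], [4, 7]].
Characteristic polynomial det(A - λI) = λ^2 - 2λ + 1 = 0.
Single eigenvalue λ = 1 with algebraic multiplicity 2.
Eigenvector v = (3,-2); generalized eigenvector w with (A-λI)w=v is (-2,1).
General solution: e^(t)[C_1·v + C_2·(t·v + w)].

x_1(t) = 3C_1e^(t) + 3C_2te^(t) - 2C_2e^(t), x_2(t) = -2C_1e^(t) - 2C_2te^(t) + C_2e^(t)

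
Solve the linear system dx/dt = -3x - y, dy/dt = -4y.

x(t) = -C_1e^(-4t) + C_2e^(-3t), y(t) = -C_1e^(-4t)

Coefficient matrix A = [[-3, -1], [0, -4]].
Characteristic polynomial det(A - λI) = λ^2 + 7λ + 12 = 0.
Eigenvalues λ = -4, -3.
For λ=-4: (A-λI) row 1 is [1, -1], so an eigenvector is (-1, -1).
For λ=-3: (A-λI) row 1 is [0, -1], so an eigenvector is (1, 0).
General solution: C_1e^(-4t)(-1,-1) + C_2e^(-3t)(1,0).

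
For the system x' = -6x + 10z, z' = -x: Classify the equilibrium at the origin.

stable spiral

A = [[-6,10],[-1,0]]; det(A-λI) = λ^2 + 6λ + 10.
λ = -3 ± i: negative real part.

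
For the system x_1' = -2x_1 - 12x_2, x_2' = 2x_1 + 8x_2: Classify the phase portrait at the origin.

unstable node

A = [[-2,-12],[2,8]]; det(A-λI) = λ^2 - 6λ + 8.
λ = 4, 2: both positive.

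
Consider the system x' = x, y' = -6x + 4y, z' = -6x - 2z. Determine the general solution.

Coefficient matrix A = [[1, 0, 0], [-6, 4, 0], [-6, 0, -2]].
det(A - λI) = 0 gives eigenvalues λ = 1, 4, -2.
For λ=1: eigenvector (-1,-2,2).
For λ=4: eigenvector (0,-1,0).
For λ=-2: eigenvector (0,0,1).
General solution: C_1e^(t)(-1,-2,2) + C_2e^(4t)(0,-1,0) + C_3e^(-2t)(0,0,1).

x(t) = -C_1e^(t), y(t) = -2C_1e^(t) - C_2e^(4t), z(t) = 2C_1e^(t) + C_3e^(-2t)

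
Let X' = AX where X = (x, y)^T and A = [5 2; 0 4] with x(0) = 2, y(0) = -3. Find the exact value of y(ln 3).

A = [[5,2],[0,4]]; eigenvalues λ = 5, 4.
Eigenvectors: (1,0) for λ=5, (-2,1) for λ=4.
From the initial condition, c_1 = -4, c_2 = -3.
y(ln 3) = (-4)(3^5)(0) + (-3)(3^4)(1) = -243.

-243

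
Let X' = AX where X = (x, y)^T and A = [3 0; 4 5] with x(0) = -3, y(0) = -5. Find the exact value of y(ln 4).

A = [[3,0],[4,5]]; eigenvalues λ = 5, 3.
Eigenvectors: (0,-1) for λ=5, (1,-2) for λ=3.
From the initial condition, c_1 = 11, c_2 = -3.
y(ln 4) = (11)(4^5)(-1) + (-3)(4^3)(-2) = -10880.

-10880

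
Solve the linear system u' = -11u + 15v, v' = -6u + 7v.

Coefficient matrix A = [[-11, 15], [-6, 7]].
Characteristic polynomial det(A - λI) = λ^2 + 4λ + 13 = 0.
Eigenvalues λ = -2 ± 3i (complex conjugate pair).
For λ=-2+3i: an eigenvector is (2,1) - i(-1,-1) = (2 + i, 1 + i).
A real fundamental pair from Re and Im of e^((-2+3i)t)v: X_1 = e^(-2t)(cos(3t)·(2,1) + sin(3t)·(-1,-1)), X_2 = e^(-2t)(sin(3t)·(2,1) - cos(3t)·(-1,-1)).
General solution: c_1X_1 + c_2X_2.

u(t) = -c_1e^(-2t)sin(3t) + 2c_1e^(-2t)cos(3t) + 2c_2e^(-2t)sin(3t) + c_2e^(-2t)cos(3t), v(t) = -c_1e^(-2t)sin(3t) + c_1e^(-2t)cos(3t) + c_2e^(-2t)sin(3t) + c_2e^(-2t)cos(3t)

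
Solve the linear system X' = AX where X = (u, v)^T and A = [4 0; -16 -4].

u(t) = c_2e^(4t), v(t) = c_1e^(-4t) - 2c_2e^(4t)

Coefficient matrix A = [[4, 0], [-16, -4]].
Characteristic polynomial det(A - λI) = λ^2 - 16 = 0.
Eigenvalues λ = -4, 4.
For λ=-4: (A-λI) row 1 is [8, 0], so an eigenvector is (0, 1).
For λ=4: (A-λI) row 2 is [-16, -8], so an eigenvector is (1, -2).
General solution: c_1e^(-4t)(0,1) + c_2e^(4t)(1,-2).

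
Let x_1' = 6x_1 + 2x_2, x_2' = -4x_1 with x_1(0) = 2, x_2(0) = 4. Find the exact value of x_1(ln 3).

594

A = [[6,2],[-4,0]]; eigenvalues λ = 4, 2.
Eigenvectors: (-1,1) for λ=4, (1,-2) for λ=2.
From the initial condition, c_1 = -8, c_2 = -6.
x_1(ln 3) = (-8)(3^4)(-1) + (-6)(3^2)(1) = 594.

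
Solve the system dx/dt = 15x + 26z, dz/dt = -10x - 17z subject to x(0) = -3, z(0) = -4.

Coefficient matrix A = [[15, 26], [-10, -17]].
Characteristic polynomial det(A - λI) = λ^2 + 2λ + 5 = 0.
Eigenvalues λ = -1 ± 2i (complex conjugate pair).
For λ=-1+2i: an eigenvector is (-2,1) - i(-3,2) = (-2 + 3i, 1 - 2i).
A real fundamental pair from Re and Im of e^((-1+2i)t)v: X_1 = e^(-t)(cos(2t)·(-2,1) + sin(2t)·(-3,2)), X_2 = e^(-t)(sin(2t)·(-2,1) - cos(2t)·(-3,2)).
General solution: K_1X_1 + K_2X_2.
Applying x(0)=-3, z(0)=-4 gives K_1=18, K_2=11.

x(t) = -76e^(-t)sin(2t) - 3e^(-t)cos(2t), z(t) = 47e^(-t)sin(2t) - 4e^(-t)cos(2t)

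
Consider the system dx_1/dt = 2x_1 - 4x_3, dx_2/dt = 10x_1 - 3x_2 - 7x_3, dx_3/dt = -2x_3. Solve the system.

Coefficient matrix A = [[2, 0, -4], [10, -3, -7], [0, 0, -2]].
det(A - λI) = 0 gives eigenvalues λ = -2, 2, -3.
For λ=-2: eigenvector (1,3,1).
For λ=2: eigenvector (1,2,0).
For λ=-3: eigenvector (0,-1,0).
General solution: c_1e^(-2t)(1,3,1) + c_2e^(2t)(1,2,0) + c_3e^(-3t)(0,-1,0).

x_1(t) = c_1e^(-2t) + c_2e^(2t), x_2(t) = 3c_1e^(-2t) + 2c_2e^(2t) - c_3e^(-3t), x_3(t) = c_1e^(-2t)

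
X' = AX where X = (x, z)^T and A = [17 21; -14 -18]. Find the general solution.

Coefficient matrix A = [[17, 21], [-14, -18]].
Characteristic polynomial det(A - λI) = λ^2 + λ - 12 = 0.
Eigenvalues λ = 3, -4.
For λ=3: (A-λI) row 1 is [14, 21], so an eigenvector is (-3, 2).
For λ=-4: (A-λI) row 1 is [21, 21], so an eigenvector is (-1, 1).
General solution: K_1e^(3t)(-3,2) + K_2e^(-4t)(-1,1).

x(t) = -3K_1e^(3t) - K_2e^(-4t), z(t) = 2K_1e^(3t) + K_2e^(-4t)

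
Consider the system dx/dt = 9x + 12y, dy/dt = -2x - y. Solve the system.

x(t) = 2K_1e^(3t) + 3K_2e^(5t), y(t) = -K_1e^(3t) - K_2e^(5t)

Coefficient matrix A = [[9, 12], [-2, -1]].
Characteristic polynomial det(A - λI) = λ^2 - 8λ + 15 = 0.
Eigenvalues λ = 3, 5.
For λ=3: (A-λI) row 1 is [6, 12], so an eigenvector is (2, -1).
For λ=5: (A-λI) row 1 is [4, 12], so an eigenvector is (3, -1).
General solution: K_1e^(3t)(2,-1) + K_2e^(5t)(3,-1).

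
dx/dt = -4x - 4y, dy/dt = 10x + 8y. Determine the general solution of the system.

Coefficient matrix A = [[-4, -4], [10, 8]].
Characteristic polynomial det(A - λI) = λ^2 - 4λ + 8 = 0.
Eigenvalues λ = 2 ± 2i (complex conjugate pair).
For λ=2+2i: an eigenvector is (-1,2) - i(-1,1) = (-1 + i, 2 - i).
A real fundamental pair from Re and Im of e^((2+2i)t)v: X_1 = e^(2t)(cos(2t)·(-1,2) + sin(2t)·(-1,1)), X_2 = e^(2t)(sin(2t)·(-1,2) - cos(2t)·(-1,1)).
General solution: c_1X_1 + c_2X_2.

x(t) = -c_1e^(2t)sin(2t) - c_1e^(2t)cos(2t) - c_2e^(2t)sin(2t) + c_2e^(2t)cos(2t), y(t) = c_1e^(2t)sin(2t) + 2c_1e^(2t)cos(2t) + 2c_2e^(2t)sin(2t) - c_2e^(2t)cos(2t)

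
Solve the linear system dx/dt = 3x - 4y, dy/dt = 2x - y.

x(t) = C_1e^(t)sin(2t) - C_1e^(t)cos(2t) - C_2e^(t)sin(2t) - C_2e^(t)cos(2t), y(t) = -C_1e^(t)cos(2t) - C_2e^(t)sin(2t)

Coefficient matrix A = [[3, -4], [2, -1]].
Characteristic polynomial det(A - λI) = λ^2 - 2λ + 5 = 0.
Eigenvalues λ = 1 ± 2i (complex conjugate pair).
For λ=1+2i: an eigenvector is (-1,-1) - i(1,0) = (-1 - i, -1).
A real fundamental pair from Re and Im of e^((1+2i)t)v: X_1 = e^(t)(cos(2t)·(-1,-1) + sin(2t)·(1,0)), X_2 = e^(t)(sin(2t)·(-1,-1) - cos(2t)·(1,0)).
General solution: C_1X_1 + C_2X_2.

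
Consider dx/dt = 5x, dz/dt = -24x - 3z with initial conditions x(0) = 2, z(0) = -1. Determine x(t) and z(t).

Coefficient matrix A = [[5, 0], [-24, -3]].
Characteristic polynomial det(A - λI) = λ^2 - 2λ - 15 = 0.
Eigenvalues λ = 5, -3.
For λ=5: (A-λI) row 2 is [-24, -8], so an eigenvector is (1, -3).
For λ=-3: (A-λI) row 1 is [8, 0], so an eigenvector is (0, 1).
General solution: C_1e^(5t)(1,-3) + C_2e^(-3t)(0,1).
Applying x(0)=2, z(0)=-1 gives C_1=2, C_2=5.

x(t) = 2e^(5t), z(t) = -6e^(5t) + 5e^(-3t)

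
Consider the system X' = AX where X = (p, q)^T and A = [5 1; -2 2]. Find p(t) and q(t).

p(t) = -c_1e^(4t) + c_2e^(3t), q(t) = c_1e^(4t) - 2c_2e^(3t)

Coefficient matrix A = [[5, 1], [-2, 2]].
Characteristic polynomial det(A - λI) = λ^2 - 7λ + 12 = 0.
Eigenvalues λ = 4, 3.
For λ=4: (A-λI) row 1 is [1, 1], so an eigenvector is (-1, 1).
For λ=3: (A-λI) row 1 is [2, 1], so an eigenvector is (1, -2).
General solution: c_1e^(4t)(-1,1) + c_2e^(3t)(1,-2).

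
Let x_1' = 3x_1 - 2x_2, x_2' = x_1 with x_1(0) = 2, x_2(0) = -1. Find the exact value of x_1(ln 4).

A = [[3,-2],[1,0]]; eigenvalues λ = 2, 1.
Eigenvectors: (-2,-1) for λ=2, (1,1) for λ=1.
From the initial condition, c_1 = -3, c_2 = -4.
x_1(ln 4) = (-3)(4^2)(-2) + (-4)(4^1)(1) = 80.

80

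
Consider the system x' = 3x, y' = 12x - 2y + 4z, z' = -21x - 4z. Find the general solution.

Coefficient matrix A = [[3, 0, 0], [12, -2, 4], [-21, 0, -4]].
det(A - λI) = 0 gives eigenvalues λ = -4, -2, 3.
For λ=-4: eigenvector (0,-2,1).
For λ=-2: eigenvector (0,1,0).
For λ=3: eigenvector (1,0,-3).
General solution: K_1e^(-4t)(0,-2,1) + K_2e^(-2t)(0,1,0) + K_3e^(3t)(1,0,-3).

x(t) = K_3e^(3t), y(t) = -2K_1e^(-4t) + K_2e^(-2t), z(t) = K_1e^(-4t) - 3K_3e^(3t)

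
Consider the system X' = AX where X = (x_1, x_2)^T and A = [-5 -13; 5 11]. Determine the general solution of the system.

Coefficient matrix A = [[-5, -13], [5, 11]].
Characteristic polynomial det(A - λI) = λ^2 - 6λ + 10 = 0.
Eigenvalues λ = 3 ± i (complex conjugate pair).
For λ=3+i: an eigenvector is (-2,1) - i(3,-2) = (-2 - 3i, 1 + 2i).
A real fundamental pair from Re and Im of e^((3+i)t)v: X_1 = e^(3t)(cos(t)·(-2,1) + sin(t)·(3,-2)), X_2 = e^(3t)(sin(t)·(-2,1) - cos(t)·(3,-2)).
General solution: K_1X_1 + K_2X_2.

x_1(t) = 3K_1e^(3t)sin(t) - 2K_1e^(3t)cos(t) - 2K_2e^(3t)sin(t) - 3K_2e^(3t)cos(t), x_2(t) = -2K_1e^(3t)sin(t) + K_1e^(3t)cos(t) + K_2e^(3t)sin(t) + 2K_2e^(3t)cos(t)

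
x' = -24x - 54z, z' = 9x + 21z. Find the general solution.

x(t) = -3c_1e^(-6t) + 2c_2e^(3t), z(t) = c_1e^(-6t) - c_2e^(3t)

Coefficient matrix A = [[-24, -54], [9, 21]].
Characteristic polynomial det(A - λI) = λ^2 + 3λ - 18 = 0.
Eigenvalues λ = -6, 3.
For λ=-6: (A-λI) row 1 is [-18, -54], so an eigenvector is (-3, 1).
For λ=3: (A-λI) row 1 is [-27, -54], so an eigenvector is (2, -1).
General solution: c_1e^(-6t)(-3,1) + c_2e^(3t)(2,-1).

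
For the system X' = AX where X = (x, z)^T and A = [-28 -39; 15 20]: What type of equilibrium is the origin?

A = [[-28,-39],[15,20]]; det(A-λI) = λ^2 + 8λ + 25.
λ = -4 ± 3i: negative real part.

stable spiral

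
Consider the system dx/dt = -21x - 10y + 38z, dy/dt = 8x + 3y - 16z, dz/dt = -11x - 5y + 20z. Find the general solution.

Coefficient matrix A = [[-21, -10, 38], [8, 3, -16], [-11, -5, 20]].
det(A - λI) = 0 gives eigenvalues λ = 1, 3, -2.
For λ=1: eigenvector (7,-4,3).
For λ=3: eigenvector (-2,1,-1).
For λ=-2: eigenvector (2,0,1).
General solution: C_1e^(t)(7,-4,3) + C_2e^(3t)(-2,1,-1) + C_3e^(-2t)(2,0,1).

x(t) = 7C_1e^(t) - 2C_2e^(3t) + 2C_3e^(-2t), y(t) = -4C_1e^(t) + C_2e^(3t), z(t) = 3C_1e^(t) - C_2e^(3t) + C_3e^(-2t)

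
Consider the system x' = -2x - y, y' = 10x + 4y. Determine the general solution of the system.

x(t) = c_1e^(t)sin(t) - c_2e^(t)cos(t), y(t) = -3c_1e^(t)sin(t) - c_1e^(t)cos(t) - c_2e^(t)sin(t) + 3c_2e^(t)cos(t)

Coefficient matrix A = [[-2, -1], [10, 4]].
Characteristic polynomial det(A - λI) = λ^2 - 2λ + 2 = 0.
Eigenvalues λ = 1 ± i (complex conjugate pair).
For λ=1+i: an eigenvector is (0,-1) - i(1,-3) = (0 - i, -1 + 3i).
A real fundamental pair from Re and Im of e^((1+i)t)v: X_1 = e^(t)(cos(t)·(0,-1) + sin(t)·(1,-3)), X_2 = e^(t)(sin(t)·(0,-1) - cos(t)·(1,-3)).
General solution: c_1X_1 + c_2X_2.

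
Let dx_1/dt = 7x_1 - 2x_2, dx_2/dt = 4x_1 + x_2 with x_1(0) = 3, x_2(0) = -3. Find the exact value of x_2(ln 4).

8448

A = [[7,-2],[4,1]]; eigenvalues λ = 3, 5.
Eigenvectors: (-1,-2) for λ=3, (1,1) for λ=5.
From the initial condition, c_1 = 6, c_2 = 9.
x_2(ln 4) = (6)(4^3)(-2) + (9)(4^5)(1) = 8448.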